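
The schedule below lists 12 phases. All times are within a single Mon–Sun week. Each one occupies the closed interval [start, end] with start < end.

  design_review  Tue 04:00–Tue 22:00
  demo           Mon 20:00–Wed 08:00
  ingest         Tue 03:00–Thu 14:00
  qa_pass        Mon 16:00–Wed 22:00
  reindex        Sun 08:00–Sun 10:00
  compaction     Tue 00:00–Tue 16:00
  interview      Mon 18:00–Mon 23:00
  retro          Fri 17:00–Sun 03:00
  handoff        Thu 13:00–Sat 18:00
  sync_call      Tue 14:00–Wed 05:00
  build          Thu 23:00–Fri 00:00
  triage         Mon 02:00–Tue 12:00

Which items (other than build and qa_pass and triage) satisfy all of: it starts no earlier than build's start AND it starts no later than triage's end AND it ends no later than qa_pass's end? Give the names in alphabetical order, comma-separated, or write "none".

Conditions: its start is no earlier than build's start (X.start >= Thu 23:00) AND its start is no later than triage's end (X.start <= Tue 12:00) AND its end is no later than qa_pass's end (X.end <= Wed 22:00).
compaction: start Tue 00:00 >= Thu 23:00? ✗; start Tue 00:00 <= Tue 12:00? ✓; end Tue 16:00 <= Wed 22:00? ✓ → no.
demo: start Mon 20:00 >= Thu 23:00? ✗; start Mon 20:00 <= Tue 12:00? ✓; end Wed 08:00 <= Wed 22:00? ✓ → no.
design_review: start Tue 04:00 >= Thu 23:00? ✗; start Tue 04:00 <= Tue 12:00? ✓; end Tue 22:00 <= Wed 22:00? ✓ → no.
handoff: start Thu 13:00 >= Thu 23:00? ✗; start Thu 13:00 <= Tue 12:00? ✗; end Sat 18:00 <= Wed 22:00? ✗ → no.
ingest: start Tue 03:00 >= Thu 23:00? ✗; start Tue 03:00 <= Tue 12:00? ✓; end Thu 14:00 <= Wed 22:00? ✗ → no.
interview: start Mon 18:00 >= Thu 23:00? ✗; start Mon 18:00 <= Tue 12:00? ✓; end Mon 23:00 <= Wed 22:00? ✓ → no.
reindex: start Sun 08:00 >= Thu 23:00? ✓; start Sun 08:00 <= Tue 12:00? ✗; end Sun 10:00 <= Wed 22:00? ✗ → no.
retro: start Fri 17:00 >= Thu 23:00? ✓; start Fri 17:00 <= Tue 12:00? ✗; end Sun 03:00 <= Wed 22:00? ✗ → no.
sync_call: start Tue 14:00 >= Thu 23:00? ✗; start Tue 14:00 <= Tue 12:00? ✗; end Wed 05:00 <= Wed 22:00? ✓ → no.
Result: none.

none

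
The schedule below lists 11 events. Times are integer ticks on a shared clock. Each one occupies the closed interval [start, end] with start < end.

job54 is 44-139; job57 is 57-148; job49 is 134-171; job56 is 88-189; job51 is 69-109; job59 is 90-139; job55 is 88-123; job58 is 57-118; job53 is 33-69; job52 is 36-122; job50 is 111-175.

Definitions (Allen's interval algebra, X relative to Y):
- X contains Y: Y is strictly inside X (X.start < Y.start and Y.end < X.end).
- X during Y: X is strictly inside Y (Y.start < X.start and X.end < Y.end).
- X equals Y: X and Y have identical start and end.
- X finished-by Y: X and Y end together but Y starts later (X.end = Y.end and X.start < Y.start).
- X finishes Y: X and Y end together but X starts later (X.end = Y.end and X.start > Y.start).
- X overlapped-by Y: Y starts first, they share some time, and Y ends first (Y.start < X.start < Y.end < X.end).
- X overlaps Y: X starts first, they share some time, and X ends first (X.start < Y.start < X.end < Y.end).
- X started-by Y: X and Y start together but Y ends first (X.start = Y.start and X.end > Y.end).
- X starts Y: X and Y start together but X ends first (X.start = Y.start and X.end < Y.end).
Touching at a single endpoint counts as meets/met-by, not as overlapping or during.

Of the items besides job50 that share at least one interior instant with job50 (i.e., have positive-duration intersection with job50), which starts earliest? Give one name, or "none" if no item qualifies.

job52

Target job50 = [111, 175].
job49 [134, 171] → during → candidate.
job51 [69, 109] → before → excluded.
job52 [36, 122] → overlaps → candidate.
job53 [33, 69] → before → excluded.
job54 [44, 139] → overlaps → candidate.
job55 [88, 123] → overlaps → candidate.
job56 [88, 189] → contains → candidate.
job57 [57, 148] → overlaps → candidate.
job58 [57, 118] → overlaps → candidate.
job59 [90, 139] → overlaps → candidate.
Among candidates, earliest start is 36 → job52.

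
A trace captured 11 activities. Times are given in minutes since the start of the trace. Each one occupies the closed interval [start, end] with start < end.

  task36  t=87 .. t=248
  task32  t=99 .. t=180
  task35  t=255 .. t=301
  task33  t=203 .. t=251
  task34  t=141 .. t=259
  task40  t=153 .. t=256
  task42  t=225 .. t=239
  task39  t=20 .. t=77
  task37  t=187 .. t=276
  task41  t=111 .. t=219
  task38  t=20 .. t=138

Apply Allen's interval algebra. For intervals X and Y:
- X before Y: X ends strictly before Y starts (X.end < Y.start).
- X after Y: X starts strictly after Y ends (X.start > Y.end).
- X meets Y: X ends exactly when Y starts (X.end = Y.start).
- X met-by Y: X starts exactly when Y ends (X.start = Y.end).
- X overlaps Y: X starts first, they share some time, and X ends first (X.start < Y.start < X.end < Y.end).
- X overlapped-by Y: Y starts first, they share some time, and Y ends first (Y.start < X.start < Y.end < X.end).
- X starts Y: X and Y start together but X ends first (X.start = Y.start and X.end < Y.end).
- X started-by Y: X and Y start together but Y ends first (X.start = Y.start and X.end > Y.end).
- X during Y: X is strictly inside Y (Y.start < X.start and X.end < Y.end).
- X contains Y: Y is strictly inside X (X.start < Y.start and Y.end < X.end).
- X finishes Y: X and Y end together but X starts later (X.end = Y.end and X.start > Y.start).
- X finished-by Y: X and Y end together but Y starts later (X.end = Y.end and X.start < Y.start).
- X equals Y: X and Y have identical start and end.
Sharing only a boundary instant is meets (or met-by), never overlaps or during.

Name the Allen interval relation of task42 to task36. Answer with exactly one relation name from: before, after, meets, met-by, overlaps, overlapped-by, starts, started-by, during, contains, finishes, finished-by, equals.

during

task42 = [t=225, t=239]; task36 = [t=87, t=248].
Compare endpoints: task42.start > task36.start, task42.start < task36.end, task42.end > task36.start, task42.end < task36.end.
That pattern is 'during'.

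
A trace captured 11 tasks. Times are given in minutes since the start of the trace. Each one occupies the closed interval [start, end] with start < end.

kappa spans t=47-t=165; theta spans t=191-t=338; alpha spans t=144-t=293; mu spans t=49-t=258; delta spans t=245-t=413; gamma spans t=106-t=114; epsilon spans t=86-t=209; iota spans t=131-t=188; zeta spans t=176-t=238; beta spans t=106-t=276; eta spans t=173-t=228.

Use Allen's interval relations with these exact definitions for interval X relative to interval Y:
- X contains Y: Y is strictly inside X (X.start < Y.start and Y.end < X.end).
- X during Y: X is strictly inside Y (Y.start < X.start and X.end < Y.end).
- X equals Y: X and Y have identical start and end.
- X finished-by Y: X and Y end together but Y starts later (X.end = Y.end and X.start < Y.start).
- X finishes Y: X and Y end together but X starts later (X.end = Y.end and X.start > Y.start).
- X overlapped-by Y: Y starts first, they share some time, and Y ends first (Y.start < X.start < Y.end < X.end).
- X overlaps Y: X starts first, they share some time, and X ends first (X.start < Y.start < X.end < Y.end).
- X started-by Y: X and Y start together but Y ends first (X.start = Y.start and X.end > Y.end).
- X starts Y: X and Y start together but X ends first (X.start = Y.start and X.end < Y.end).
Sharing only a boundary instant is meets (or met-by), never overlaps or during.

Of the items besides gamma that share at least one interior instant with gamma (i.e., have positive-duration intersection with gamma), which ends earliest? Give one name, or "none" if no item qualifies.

Target gamma = [t=106, t=114].
alpha [t=144, t=293] → after → excluded.
beta [t=106, t=276] → started-by → candidate.
delta [t=245, t=413] → after → excluded.
epsilon [t=86, t=209] → contains → candidate.
eta [t=173, t=228] → after → excluded.
iota [t=131, t=188] → after → excluded.
kappa [t=47, t=165] → contains → candidate.
mu [t=49, t=258] → contains → candidate.
theta [t=191, t=338] → after → excluded.
zeta [t=176, t=238] → after → excluded.
Among candidates, earliest end is t=165 → kappa.

kappa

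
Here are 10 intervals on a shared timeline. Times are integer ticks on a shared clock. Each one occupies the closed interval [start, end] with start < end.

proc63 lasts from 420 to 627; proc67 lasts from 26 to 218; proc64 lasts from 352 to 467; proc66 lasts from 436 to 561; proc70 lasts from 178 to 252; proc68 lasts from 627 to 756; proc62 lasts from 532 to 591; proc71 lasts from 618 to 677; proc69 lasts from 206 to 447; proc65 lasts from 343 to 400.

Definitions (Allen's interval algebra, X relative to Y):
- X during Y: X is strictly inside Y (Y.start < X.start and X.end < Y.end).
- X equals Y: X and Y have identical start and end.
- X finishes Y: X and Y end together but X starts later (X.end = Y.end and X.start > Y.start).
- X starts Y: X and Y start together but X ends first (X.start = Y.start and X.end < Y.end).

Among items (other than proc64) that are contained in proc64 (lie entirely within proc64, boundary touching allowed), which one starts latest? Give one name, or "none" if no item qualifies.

Target proc64 = [352, 467].
proc62 [532, 591] → after → excluded.
proc63 [420, 627] → overlapped-by → excluded.
proc65 [343, 400] → overlaps → excluded.
proc66 [436, 561] → overlapped-by → excluded.
proc67 [26, 218] → before → excluded.
proc68 [627, 756] → after → excluded.
proc69 [206, 447] → overlaps → excluded.
proc70 [178, 252] → before → excluded.
proc71 [618, 677] → after → excluded.
No candidates → none.

none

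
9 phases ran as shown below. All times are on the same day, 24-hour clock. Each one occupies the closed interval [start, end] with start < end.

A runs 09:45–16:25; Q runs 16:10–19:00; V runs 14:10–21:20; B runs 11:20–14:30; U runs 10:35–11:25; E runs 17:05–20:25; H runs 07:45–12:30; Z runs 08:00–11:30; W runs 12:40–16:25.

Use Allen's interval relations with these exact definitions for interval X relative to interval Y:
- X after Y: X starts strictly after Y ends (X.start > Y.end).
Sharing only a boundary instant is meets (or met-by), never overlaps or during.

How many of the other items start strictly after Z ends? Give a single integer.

4

Target Z = [08:00, 11:30].
A [09:45, 16:25] → overlapped-by → no.
B [11:20, 14:30] → overlapped-by → no.
E [17:05, 20:25] → after → counts.
H [07:45, 12:30] → contains → no.
Q [16:10, 19:00] → after → counts.
U [10:35, 11:25] → during → no.
V [14:10, 21:20] → after → counts.
W [12:40, 16:25] → after → counts.
Total: 4.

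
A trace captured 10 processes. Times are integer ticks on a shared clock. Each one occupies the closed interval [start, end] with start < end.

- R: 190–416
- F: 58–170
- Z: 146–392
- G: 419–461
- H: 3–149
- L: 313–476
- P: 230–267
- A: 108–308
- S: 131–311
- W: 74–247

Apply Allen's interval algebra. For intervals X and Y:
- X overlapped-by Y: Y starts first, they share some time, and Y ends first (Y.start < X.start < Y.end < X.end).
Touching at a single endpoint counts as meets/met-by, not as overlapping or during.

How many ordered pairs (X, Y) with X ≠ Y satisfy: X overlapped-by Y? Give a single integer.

22

Checking all 90 ordered pairs for relation 'overlapped-by'; matching pairs in alphabetical order:
(A, F): A overlapped-by F ✓
(A, H): A overlapped-by H ✓
(A, W): A overlapped-by W ✓
(F, H): F overlapped-by H ✓
(L, R): L overlapped-by R ✓
(L, Z): L overlapped-by Z ✓
(P, W): P overlapped-by W ✓
(R, A): R overlapped-by A ✓
(R, S): R overlapped-by S ✓
(R, W): R overlapped-by W ✓
(R, Z): R overlapped-by Z ✓
(S, A): S overlapped-by A ✓
(S, F): S overlapped-by F ✓
(S, H): S overlapped-by H ✓
(S, W): S overlapped-by W ✓
(W, F): W overlapped-by F ✓
(W, H): W overlapped-by H ✓
(Z, A): Z overlapped-by A ✓
(Z, F): Z overlapped-by F ✓
(Z, H): Z overlapped-by H ✓
(Z, S): Z overlapped-by S ✓
(Z, W): Z overlapped-by W ✓
Count: 22.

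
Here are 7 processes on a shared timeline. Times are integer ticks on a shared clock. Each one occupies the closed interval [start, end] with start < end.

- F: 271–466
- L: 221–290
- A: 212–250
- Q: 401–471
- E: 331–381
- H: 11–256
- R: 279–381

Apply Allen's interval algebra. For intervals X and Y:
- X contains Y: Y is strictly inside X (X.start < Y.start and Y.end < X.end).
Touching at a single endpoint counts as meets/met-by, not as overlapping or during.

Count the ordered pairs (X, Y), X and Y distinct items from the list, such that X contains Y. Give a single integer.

3

Checking all 42 ordered pairs for relation 'contains'; matching pairs in alphabetical order:
(F, E): F contains E ✓
(F, R): F contains R ✓
(H, A): H contains A ✓
Count: 3.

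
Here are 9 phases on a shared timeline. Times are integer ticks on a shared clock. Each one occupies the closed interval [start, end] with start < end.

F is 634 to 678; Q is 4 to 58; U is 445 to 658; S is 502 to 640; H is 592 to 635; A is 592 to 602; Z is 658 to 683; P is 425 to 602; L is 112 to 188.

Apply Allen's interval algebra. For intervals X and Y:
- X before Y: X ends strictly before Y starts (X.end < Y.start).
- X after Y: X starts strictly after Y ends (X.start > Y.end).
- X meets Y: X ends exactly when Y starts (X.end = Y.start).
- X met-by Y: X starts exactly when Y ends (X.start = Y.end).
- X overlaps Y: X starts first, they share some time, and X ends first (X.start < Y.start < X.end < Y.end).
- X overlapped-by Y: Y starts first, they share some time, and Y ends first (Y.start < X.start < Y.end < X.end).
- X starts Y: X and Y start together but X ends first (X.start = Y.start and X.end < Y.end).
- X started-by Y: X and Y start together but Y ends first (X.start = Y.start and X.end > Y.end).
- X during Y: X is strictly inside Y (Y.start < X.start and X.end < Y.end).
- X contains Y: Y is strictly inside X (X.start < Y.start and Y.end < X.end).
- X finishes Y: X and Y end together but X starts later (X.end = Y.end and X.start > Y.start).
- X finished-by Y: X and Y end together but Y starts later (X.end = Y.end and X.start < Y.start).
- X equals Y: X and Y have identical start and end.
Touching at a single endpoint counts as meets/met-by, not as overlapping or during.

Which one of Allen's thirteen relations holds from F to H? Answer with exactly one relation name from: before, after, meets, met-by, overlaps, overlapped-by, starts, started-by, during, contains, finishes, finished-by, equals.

F = [634, 678]; H = [592, 635].
Compare endpoints: F.start > H.start, F.start < H.end, F.end > H.start, F.end > H.end.
That pattern is 'overlapped-by'.

overlapped-by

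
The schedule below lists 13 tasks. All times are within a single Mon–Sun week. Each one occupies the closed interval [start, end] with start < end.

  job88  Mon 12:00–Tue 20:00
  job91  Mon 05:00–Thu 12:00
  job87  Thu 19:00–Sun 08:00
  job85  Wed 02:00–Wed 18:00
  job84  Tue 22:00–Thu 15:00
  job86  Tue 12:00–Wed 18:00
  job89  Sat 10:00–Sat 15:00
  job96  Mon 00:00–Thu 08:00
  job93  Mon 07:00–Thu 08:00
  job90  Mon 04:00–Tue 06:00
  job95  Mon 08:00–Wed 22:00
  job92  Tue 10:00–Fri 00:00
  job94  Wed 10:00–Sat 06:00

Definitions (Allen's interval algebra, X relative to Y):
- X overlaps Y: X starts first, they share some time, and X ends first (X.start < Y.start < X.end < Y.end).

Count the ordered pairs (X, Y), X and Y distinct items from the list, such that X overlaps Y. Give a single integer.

26

Checking all 156 ordered pairs for relation 'overlaps'; matching pairs in alphabetical order:
(job84, job94): job84 overlaps job94 ✓
(job85, job94): job85 overlaps job94 ✓
(job86, job84): job86 overlaps job84 ✓
(job86, job94): job86 overlaps job94 ✓
(job88, job86): job88 overlaps job86 ✓
(job88, job92): job88 overlaps job92 ✓
(job90, job88): job90 overlaps job88 ✓
(job90, job91): job90 overlaps job91 ✓
(job90, job93): job90 overlaps job93 ✓
(job90, job95): job90 overlaps job95 ✓
(job91, job84): job91 overlaps job84 ✓
(job91, job92): job91 overlaps job92 ✓
(job91, job94): job91 overlaps job94 ✓
(job92, job87): job92 overlaps job87 ✓
(job92, job94): job92 overlaps job94 ✓
(job93, job84): job93 overlaps job84 ✓
(job93, job92): job93 overlaps job92 ✓
(job93, job94): job93 overlaps job94 ✓
(job94, job87): job94 overlaps job87 ✓
(job95, job84): job95 overlaps job84 ✓
(job95, job92): job95 overlaps job92 ✓
(job95, job94): job95 overlaps job94 ✓
(job96, job84): job96 overlaps job84 ✓
(job96, job91): job96 overlaps job91 ✓
... plus 2 further pairs not listed.
Count: 26.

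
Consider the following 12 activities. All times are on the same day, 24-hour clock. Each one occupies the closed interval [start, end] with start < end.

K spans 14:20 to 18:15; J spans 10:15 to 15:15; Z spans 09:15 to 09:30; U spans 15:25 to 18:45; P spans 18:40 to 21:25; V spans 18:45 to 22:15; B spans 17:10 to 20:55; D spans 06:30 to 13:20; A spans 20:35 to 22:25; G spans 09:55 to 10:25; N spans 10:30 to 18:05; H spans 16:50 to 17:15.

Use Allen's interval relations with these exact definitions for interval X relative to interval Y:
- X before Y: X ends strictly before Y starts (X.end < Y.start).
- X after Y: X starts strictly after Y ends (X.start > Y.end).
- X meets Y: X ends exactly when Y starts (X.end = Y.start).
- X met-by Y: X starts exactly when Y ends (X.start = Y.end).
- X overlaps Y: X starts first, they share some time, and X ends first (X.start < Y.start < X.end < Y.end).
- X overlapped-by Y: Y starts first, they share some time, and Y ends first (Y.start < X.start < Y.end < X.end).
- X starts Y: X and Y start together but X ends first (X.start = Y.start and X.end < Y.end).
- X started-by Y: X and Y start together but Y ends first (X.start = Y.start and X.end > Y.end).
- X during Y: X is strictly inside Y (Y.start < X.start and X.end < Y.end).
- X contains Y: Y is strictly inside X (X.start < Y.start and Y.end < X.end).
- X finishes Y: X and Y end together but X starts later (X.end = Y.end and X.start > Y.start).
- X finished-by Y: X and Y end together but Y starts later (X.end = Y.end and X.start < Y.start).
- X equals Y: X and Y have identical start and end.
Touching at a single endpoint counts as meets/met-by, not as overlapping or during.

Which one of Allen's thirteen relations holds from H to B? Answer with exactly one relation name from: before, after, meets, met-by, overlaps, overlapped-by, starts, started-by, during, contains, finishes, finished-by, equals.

overlaps

H = [16:50, 17:15]; B = [17:10, 20:55].
Compare endpoints: H.start < B.start, H.start < B.end, H.end > B.start, H.end < B.end.
That pattern is 'overlaps'.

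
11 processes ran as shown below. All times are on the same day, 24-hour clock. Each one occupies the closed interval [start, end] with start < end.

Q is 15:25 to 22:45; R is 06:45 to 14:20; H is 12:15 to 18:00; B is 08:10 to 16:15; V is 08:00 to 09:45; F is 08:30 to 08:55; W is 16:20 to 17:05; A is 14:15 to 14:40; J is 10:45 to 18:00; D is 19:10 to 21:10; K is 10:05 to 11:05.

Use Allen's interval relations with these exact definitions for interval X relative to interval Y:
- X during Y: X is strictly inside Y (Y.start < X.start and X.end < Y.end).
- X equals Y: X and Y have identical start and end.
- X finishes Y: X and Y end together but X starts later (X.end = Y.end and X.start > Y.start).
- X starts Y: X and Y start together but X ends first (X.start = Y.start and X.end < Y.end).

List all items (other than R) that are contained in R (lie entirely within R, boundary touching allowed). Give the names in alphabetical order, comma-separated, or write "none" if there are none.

Target R = [06:45, 14:20].
A [14:15, 14:40] → overlapped-by → no.
B [08:10, 16:15] → overlapped-by → no.
D [19:10, 21:10] → after → no.
F [08:30, 08:55] → during → yes.
H [12:15, 18:00] → overlapped-by → no.
J [10:45, 18:00] → overlapped-by → no.
K [10:05, 11:05] → during → yes.
Q [15:25, 22:45] → after → no.
V [08:00, 09:45] → during → yes.
W [16:20, 17:05] → after → no.
Result: F, K, V.

F, K, V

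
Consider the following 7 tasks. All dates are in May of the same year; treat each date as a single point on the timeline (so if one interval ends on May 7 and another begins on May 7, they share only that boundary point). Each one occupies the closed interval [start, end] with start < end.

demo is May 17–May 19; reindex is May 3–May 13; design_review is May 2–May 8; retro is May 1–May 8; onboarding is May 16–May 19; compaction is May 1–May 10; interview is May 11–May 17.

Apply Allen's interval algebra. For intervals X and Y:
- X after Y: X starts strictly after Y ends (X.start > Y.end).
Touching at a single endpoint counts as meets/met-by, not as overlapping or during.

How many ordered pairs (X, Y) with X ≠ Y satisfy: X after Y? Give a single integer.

11

Checking all 42 ordered pairs for relation 'after'; matching pairs in alphabetical order:
(demo, compaction): demo after compaction ✓
(demo, design_review): demo after design_review ✓
(demo, reindex): demo after reindex ✓
(demo, retro): demo after retro ✓
(interview, compaction): interview after compaction ✓
(interview, design_review): interview after design_review ✓
(interview, retro): interview after retro ✓
(onboarding, compaction): onboarding after compaction ✓
(onboarding, design_review): onboarding after design_review ✓
(onboarding, reindex): onboarding after reindex ✓
(onboarding, retro): onboarding after retro ✓
Count: 11.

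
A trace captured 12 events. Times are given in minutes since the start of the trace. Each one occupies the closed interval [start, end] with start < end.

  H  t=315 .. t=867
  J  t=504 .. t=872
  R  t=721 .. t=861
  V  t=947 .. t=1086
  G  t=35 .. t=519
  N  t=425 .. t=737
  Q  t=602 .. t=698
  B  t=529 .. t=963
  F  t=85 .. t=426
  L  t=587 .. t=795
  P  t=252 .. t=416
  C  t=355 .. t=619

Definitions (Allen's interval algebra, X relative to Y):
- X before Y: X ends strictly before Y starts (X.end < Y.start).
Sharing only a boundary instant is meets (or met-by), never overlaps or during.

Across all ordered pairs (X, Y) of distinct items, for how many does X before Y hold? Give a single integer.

Checking all 132 ordered pairs for relation 'before'; matching pairs in alphabetical order:
(C, R): C before R ✓
(C, V): C before V ✓
(F, B): F before B ✓
(F, J): F before J ✓
(F, L): F before L ✓
(F, Q): F before Q ✓
(F, R): F before R ✓
(F, V): F before V ✓
(G, B): G before B ✓
(G, L): G before L ✓
(G, Q): G before Q ✓
(G, R): G before R ✓
(G, V): G before V ✓
(H, V): H before V ✓
(J, V): J before V ✓
(L, V): L before V ✓
(N, V): N before V ✓
(P, B): P before B ✓
(P, J): P before J ✓
(P, L): P before L ✓
(P, N): P before N ✓
(P, Q): P before Q ✓
(P, R): P before R ✓
(P, V): P before V ✓
... plus 3 further pairs not listed.
Count: 27.

27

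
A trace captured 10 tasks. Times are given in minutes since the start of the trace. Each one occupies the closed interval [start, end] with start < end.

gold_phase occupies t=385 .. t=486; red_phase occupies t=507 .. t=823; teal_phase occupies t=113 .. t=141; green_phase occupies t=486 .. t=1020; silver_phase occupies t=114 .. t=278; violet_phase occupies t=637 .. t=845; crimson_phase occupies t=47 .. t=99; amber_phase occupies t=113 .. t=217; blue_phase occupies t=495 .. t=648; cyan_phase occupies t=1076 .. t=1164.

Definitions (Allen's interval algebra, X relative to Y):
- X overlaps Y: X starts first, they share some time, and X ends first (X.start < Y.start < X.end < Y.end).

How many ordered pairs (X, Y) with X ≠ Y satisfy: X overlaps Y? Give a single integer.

5

Checking all 90 ordered pairs for relation 'overlaps'; matching pairs in alphabetical order:
(amber_phase, silver_phase): amber_phase overlaps silver_phase ✓
(blue_phase, red_phase): blue_phase overlaps red_phase ✓
(blue_phase, violet_phase): blue_phase overlaps violet_phase ✓
(red_phase, violet_phase): red_phase overlaps violet_phase ✓
(teal_phase, silver_phase): teal_phase overlaps silver_phase ✓
Count: 5.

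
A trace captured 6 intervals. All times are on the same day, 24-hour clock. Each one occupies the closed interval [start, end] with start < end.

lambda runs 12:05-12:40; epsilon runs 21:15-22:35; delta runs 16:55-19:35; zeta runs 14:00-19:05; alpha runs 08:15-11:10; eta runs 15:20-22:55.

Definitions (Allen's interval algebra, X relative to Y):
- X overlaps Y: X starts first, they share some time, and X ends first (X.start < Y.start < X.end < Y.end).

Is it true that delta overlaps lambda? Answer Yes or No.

No

delta = [16:55, 19:35], lambda = [12:05, 12:40].
Actual relation of delta to lambda: after.
Asked whether 'overlaps' holds → No.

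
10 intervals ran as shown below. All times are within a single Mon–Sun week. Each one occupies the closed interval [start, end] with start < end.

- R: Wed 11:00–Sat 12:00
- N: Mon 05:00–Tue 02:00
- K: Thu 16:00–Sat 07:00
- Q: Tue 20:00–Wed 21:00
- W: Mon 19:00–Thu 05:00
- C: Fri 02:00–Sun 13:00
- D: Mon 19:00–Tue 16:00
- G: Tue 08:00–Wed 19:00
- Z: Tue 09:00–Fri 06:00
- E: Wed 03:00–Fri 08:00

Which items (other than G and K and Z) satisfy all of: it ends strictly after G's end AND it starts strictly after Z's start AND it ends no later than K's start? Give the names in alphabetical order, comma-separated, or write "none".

Q

Conditions: its end is strictly after G's end (X.end > Wed 19:00) AND its start is strictly after Z's start (X.start > Tue 09:00) AND its end is no later than K's start (X.end <= Thu 16:00).
C: end Sun 13:00 > Wed 19:00? ✓; start Fri 02:00 > Tue 09:00? ✓; end Sun 13:00 <= Thu 16:00? ✗ → no.
D: end Tue 16:00 > Wed 19:00? ✗; start Mon 19:00 > Tue 09:00? ✗; end Tue 16:00 <= Thu 16:00? ✓ → no.
E: end Fri 08:00 > Wed 19:00? ✓; start Wed 03:00 > Tue 09:00? ✓; end Fri 08:00 <= Thu 16:00? ✗ → no.
N: end Tue 02:00 > Wed 19:00? ✗; start Mon 05:00 > Tue 09:00? ✗; end Tue 02:00 <= Thu 16:00? ✓ → no.
Q: end Wed 21:00 > Wed 19:00? ✓; start Tue 20:00 > Tue 09:00? ✓; end Wed 21:00 <= Thu 16:00? ✓ → yes.
R: end Sat 12:00 > Wed 19:00? ✓; start Wed 11:00 > Tue 09:00? ✓; end Sat 12:00 <= Thu 16:00? ✗ → no.
W: end Thu 05:00 > Wed 19:00? ✓; start Mon 19:00 > Tue 09:00? ✗; end Thu 05:00 <= Thu 16:00? ✓ → no.
Result: Q.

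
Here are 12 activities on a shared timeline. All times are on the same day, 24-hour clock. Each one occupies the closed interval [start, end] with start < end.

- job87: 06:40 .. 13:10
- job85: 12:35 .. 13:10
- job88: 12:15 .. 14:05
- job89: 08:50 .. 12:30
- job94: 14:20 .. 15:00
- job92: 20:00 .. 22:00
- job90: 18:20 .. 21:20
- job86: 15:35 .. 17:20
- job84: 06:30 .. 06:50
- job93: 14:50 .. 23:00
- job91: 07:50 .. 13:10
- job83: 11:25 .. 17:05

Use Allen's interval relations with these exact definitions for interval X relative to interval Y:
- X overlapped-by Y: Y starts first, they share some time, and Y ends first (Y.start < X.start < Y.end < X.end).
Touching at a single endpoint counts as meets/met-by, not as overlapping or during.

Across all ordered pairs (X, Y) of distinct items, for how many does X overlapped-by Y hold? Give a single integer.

Checking all 132 ordered pairs for relation 'overlapped-by'; matching pairs in alphabetical order:
(job83, job87): job83 overlapped-by job87 ✓
(job83, job89): job83 overlapped-by job89 ✓
(job83, job91): job83 overlapped-by job91 ✓
(job86, job83): job86 overlapped-by job83 ✓
(job87, job84): job87 overlapped-by job84 ✓
(job88, job87): job88 overlapped-by job87 ✓
(job88, job89): job88 overlapped-by job89 ✓
(job88, job91): job88 overlapped-by job91 ✓
(job92, job90): job92 overlapped-by job90 ✓
(job93, job83): job93 overlapped-by job83 ✓
(job93, job94): job93 overlapped-by job94 ✓
Count: 11.

11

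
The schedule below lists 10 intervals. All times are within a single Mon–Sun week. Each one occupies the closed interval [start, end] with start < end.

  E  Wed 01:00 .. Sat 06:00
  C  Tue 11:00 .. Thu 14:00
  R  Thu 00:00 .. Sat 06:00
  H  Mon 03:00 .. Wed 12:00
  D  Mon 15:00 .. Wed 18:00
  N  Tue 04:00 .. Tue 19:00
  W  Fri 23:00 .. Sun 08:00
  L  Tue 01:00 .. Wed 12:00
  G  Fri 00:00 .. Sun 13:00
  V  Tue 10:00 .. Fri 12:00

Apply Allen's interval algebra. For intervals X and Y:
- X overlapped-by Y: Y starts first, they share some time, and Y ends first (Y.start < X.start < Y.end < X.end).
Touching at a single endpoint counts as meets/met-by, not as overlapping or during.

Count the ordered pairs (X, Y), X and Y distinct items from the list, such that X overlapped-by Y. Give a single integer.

Checking all 90 ordered pairs for relation 'overlapped-by'; matching pairs in alphabetical order:
(C, D): C overlapped-by D ✓
(C, H): C overlapped-by H ✓
(C, L): C overlapped-by L ✓
(C, N): C overlapped-by N ✓
(D, H): D overlapped-by H ✓
(E, C): E overlapped-by C ✓
(E, D): E overlapped-by D ✓
(E, H): E overlapped-by H ✓
(E, L): E overlapped-by L ✓
(E, V): E overlapped-by V ✓
(G, E): G overlapped-by E ✓
(G, R): G overlapped-by R ✓
(G, V): G overlapped-by V ✓
(R, C): R overlapped-by C ✓
(R, V): R overlapped-by V ✓
(V, D): V overlapped-by D ✓
(V, H): V overlapped-by H ✓
(V, L): V overlapped-by L ✓
(V, N): V overlapped-by N ✓
(W, E): W overlapped-by E ✓
(W, R): W overlapped-by R ✓
Count: 21.

21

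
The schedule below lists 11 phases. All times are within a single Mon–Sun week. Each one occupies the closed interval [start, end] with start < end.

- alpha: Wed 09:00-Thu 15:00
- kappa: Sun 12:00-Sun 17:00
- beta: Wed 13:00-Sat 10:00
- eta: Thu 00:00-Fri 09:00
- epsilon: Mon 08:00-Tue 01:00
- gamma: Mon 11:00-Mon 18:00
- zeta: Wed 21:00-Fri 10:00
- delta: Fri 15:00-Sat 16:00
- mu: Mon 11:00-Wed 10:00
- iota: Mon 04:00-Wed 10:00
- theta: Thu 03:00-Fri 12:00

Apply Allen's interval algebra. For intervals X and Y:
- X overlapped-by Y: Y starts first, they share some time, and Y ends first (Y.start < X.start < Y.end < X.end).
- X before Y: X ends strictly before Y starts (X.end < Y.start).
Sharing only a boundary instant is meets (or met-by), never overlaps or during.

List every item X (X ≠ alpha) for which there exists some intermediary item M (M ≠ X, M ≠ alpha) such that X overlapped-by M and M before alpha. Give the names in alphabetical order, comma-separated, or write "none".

mu

Target alpha = [Wed 09:00, Thu 15:00].
Intermediaries M with M before alpha: epsilon, gamma.
Via epsilon — items with X overlapped-by epsilon: mu.
Via gamma — items with X overlapped-by gamma: none.
Union: mu.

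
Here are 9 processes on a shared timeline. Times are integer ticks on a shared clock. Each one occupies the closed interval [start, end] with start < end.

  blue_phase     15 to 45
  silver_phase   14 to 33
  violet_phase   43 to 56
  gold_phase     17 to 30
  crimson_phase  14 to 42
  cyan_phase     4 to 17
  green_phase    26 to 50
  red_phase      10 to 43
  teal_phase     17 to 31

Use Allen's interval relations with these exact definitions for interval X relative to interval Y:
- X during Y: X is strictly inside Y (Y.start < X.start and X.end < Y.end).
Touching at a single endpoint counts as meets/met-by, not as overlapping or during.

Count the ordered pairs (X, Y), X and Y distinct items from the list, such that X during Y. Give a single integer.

Checking all 72 ordered pairs for relation 'during'; matching pairs in alphabetical order:
(crimson_phase, red_phase): crimson_phase during red_phase ✓
(gold_phase, blue_phase): gold_phase during blue_phase ✓
(gold_phase, crimson_phase): gold_phase during crimson_phase ✓
(gold_phase, red_phase): gold_phase during red_phase ✓
(gold_phase, silver_phase): gold_phase during silver_phase ✓
(silver_phase, red_phase): silver_phase during red_phase ✓
(teal_phase, blue_phase): teal_phase during blue_phase ✓
(teal_phase, crimson_phase): teal_phase during crimson_phase ✓
(teal_phase, red_phase): teal_phase during red_phase ✓
(teal_phase, silver_phase): teal_phase during silver_phase ✓
Count: 10.

10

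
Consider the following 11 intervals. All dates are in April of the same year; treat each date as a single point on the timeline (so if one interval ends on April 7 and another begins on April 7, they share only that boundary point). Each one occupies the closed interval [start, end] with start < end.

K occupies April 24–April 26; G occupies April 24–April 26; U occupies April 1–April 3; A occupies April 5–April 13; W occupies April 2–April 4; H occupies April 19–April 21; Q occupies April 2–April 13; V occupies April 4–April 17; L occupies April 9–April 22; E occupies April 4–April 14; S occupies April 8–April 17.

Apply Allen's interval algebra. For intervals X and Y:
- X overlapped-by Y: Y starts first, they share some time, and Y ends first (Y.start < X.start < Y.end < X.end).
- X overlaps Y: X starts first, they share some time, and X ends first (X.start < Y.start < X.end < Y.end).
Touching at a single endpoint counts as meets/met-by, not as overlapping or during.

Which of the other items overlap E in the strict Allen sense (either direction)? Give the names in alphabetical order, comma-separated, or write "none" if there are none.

Target E = [April 4, April 14].
A [April 5, April 13] → during → no.
G [April 24, April 26] → after → no.
H [April 19, April 21] → after → no.
K [April 24, April 26] → after → no.
L [April 9, April 22] → overlapped-by → yes.
Q [April 2, April 13] → overlaps → yes.
S [April 8, April 17] → overlapped-by → yes.
U [April 1, April 3] → before → no.
V [April 4, April 17] → started-by → no.
W [April 2, April 4] → meets → no.
Result: L, Q, S.

L, Q, S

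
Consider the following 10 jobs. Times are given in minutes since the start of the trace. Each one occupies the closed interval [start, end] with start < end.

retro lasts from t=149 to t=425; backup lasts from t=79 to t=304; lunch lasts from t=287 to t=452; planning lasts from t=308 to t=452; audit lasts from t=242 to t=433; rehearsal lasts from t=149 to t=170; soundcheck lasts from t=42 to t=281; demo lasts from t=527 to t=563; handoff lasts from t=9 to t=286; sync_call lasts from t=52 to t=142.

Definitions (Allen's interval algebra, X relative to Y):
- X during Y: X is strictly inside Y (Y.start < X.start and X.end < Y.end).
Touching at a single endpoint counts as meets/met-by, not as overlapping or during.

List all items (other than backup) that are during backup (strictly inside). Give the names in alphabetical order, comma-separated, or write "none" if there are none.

rehearsal

Target backup = [t=79, t=304].
audit [t=242, t=433] → overlapped-by → no.
demo [t=527, t=563] → after → no.
handoff [t=9, t=286] → overlaps → no.
lunch [t=287, t=452] → overlapped-by → no.
planning [t=308, t=452] → after → no.
rehearsal [t=149, t=170] → during → yes.
retro [t=149, t=425] → overlapped-by → no.
soundcheck [t=42, t=281] → overlaps → no.
sync_call [t=52, t=142] → overlaps → no.
Result: rehearsal.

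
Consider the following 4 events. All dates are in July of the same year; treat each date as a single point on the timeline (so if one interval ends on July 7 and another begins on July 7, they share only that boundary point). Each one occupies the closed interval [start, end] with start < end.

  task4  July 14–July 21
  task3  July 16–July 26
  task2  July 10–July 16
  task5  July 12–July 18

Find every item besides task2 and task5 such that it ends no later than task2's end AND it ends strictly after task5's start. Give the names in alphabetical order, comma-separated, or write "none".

Conditions: its end is no later than task2's end (X.end <= July 16) AND its end is strictly after task5's start (X.end > July 12).
task3: end July 26 <= July 16? ✗; end July 26 > July 12? ✓ → no.
task4: end July 21 <= July 16? ✗; end July 21 > July 12? ✓ → no.
Result: none.

none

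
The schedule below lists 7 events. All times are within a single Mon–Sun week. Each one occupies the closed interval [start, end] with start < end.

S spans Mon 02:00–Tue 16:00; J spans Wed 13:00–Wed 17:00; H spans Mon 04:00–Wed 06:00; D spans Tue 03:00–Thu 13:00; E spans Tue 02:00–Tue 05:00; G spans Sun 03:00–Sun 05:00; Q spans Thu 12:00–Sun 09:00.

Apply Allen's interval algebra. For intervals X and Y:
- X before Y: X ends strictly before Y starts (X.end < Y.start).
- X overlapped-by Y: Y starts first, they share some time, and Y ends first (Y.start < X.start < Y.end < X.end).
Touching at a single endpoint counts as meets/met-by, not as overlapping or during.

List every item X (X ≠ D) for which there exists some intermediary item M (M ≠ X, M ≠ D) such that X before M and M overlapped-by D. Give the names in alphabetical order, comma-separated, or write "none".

E, H, J, S

Target D = [Tue 03:00, Thu 13:00].
Intermediaries M with M overlapped-by D: Q.
Via Q — items with X before Q: E, H, J, S.
Union: E, H, J, S.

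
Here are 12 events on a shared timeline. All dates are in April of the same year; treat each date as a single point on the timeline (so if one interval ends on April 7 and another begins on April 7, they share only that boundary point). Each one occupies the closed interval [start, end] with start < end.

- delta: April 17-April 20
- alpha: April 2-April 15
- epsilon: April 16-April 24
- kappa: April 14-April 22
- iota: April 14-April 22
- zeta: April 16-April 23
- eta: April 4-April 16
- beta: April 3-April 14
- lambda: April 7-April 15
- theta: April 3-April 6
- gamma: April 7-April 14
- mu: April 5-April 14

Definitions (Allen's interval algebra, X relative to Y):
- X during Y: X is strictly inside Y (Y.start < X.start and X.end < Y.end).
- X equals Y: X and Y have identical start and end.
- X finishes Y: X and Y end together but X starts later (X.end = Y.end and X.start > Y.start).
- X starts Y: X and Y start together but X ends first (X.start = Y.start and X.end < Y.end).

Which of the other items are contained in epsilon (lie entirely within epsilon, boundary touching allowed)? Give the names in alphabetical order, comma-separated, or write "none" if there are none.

Target epsilon = [April 16, April 24].
alpha [April 2, April 15] → before → no.
beta [April 3, April 14] → before → no.
delta [April 17, April 20] → during → yes.
eta [April 4, April 16] → meets → no.
gamma [April 7, April 14] → before → no.
iota [April 14, April 22] → overlaps → no.
kappa [April 14, April 22] → overlaps → no.
lambda [April 7, April 15] → before → no.
mu [April 5, April 14] → before → no.
theta [April 3, April 6] → before → no.
zeta [April 16, April 23] → starts → yes.
Result: delta, zeta.

delta, zeta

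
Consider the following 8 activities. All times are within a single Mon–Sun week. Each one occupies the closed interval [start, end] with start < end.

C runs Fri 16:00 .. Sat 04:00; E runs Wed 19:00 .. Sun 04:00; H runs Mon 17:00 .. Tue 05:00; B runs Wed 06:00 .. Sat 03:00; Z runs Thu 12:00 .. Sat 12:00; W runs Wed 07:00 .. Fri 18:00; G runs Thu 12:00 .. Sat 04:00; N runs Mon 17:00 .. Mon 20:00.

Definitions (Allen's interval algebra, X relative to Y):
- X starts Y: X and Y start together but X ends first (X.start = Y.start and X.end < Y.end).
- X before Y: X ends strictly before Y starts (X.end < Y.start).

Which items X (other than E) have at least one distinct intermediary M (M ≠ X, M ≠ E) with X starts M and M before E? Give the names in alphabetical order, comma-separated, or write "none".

Target E = [Wed 19:00, Sun 04:00].
Intermediaries M with M before E: H, N.
Via H — items with X starts H: N.
Via N — items with X starts N: none.
Union: N.

N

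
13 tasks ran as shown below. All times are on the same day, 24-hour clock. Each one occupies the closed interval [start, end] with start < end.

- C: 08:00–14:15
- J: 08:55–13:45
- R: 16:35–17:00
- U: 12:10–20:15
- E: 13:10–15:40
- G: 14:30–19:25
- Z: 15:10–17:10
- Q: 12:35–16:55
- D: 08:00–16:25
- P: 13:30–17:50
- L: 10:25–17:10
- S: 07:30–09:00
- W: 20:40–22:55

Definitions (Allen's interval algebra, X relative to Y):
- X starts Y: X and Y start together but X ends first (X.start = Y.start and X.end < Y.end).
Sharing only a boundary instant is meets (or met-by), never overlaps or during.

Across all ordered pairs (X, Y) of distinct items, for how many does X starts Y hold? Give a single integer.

1

Checking all 156 ordered pairs for relation 'starts'; matching pairs in alphabetical order:
(C, D): C starts D ✓
Count: 1.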